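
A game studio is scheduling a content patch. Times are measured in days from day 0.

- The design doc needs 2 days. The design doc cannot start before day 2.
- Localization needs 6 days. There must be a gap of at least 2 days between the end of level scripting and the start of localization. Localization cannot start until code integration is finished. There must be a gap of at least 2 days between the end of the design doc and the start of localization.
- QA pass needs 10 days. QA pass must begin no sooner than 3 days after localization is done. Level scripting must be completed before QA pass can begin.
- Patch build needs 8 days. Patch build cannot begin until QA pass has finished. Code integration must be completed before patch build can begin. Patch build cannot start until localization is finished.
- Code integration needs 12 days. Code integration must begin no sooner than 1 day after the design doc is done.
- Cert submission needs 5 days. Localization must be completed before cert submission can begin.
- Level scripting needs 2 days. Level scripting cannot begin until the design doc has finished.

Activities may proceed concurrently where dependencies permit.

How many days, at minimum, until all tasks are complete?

44

The design doc cannot begin until its own release at day 2. It runs from day 2 to 2 + 2 = day 4.
Code integration waits on the design doc (finishes day 4, plus 1-day gap → day 5), so it starts at day 5 and finishes at 5 + 12 = day 17.
Level scripting cannot begin until the design doc (finishes day 4). It runs from day 4 to 4 + 2 = day 6.
Localization cannot start until level scripting (finishes day 6, plus 2-day gap → day 8); code integration (finishes day 17); the design doc (finishes day 4, plus 2-day gap → day 6). The controlling bound is day 17, so localization finishes at 17 + 6 = day 23.
Cert submission waits on localization (finishes day 23), so it starts at day 23 and finishes at 23 + 5 = day 28.
QA pass cannot start until localization (finishes day 23, plus 3-day gap → day 26); level scripting (finishes day 6). The controlling bound is day 26, so QA pass finishes at 26 + 10 = day 36.
For patch build: QA pass (finishes day 36); code integration (finishes day 17); localization (finishes day 23). Taking the maximum gives a start of day 36, and it finishes at 36 + 8 = day 44.
All tasks are finished once the last one completes. Finish times: The design doc at 4, Level scripting at 6, Code integration at 17, Localization at 23, QA pass at 36, Cert submission at 28, Patch build at 44. The latest is day 44.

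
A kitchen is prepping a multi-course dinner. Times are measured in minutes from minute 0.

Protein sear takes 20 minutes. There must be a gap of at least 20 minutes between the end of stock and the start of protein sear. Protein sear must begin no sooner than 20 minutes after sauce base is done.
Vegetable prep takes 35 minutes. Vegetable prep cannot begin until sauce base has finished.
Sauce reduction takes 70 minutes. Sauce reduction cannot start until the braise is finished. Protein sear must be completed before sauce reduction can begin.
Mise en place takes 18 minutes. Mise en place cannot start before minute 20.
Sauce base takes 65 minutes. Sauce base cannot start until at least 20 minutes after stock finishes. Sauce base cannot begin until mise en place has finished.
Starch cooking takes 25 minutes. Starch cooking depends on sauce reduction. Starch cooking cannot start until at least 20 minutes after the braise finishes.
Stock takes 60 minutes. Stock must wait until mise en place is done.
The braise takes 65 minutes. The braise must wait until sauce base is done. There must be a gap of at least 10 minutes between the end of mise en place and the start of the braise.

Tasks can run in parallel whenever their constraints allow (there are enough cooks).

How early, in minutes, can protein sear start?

203

After its own release at minute 20, mise en place can start at minute 20 and finishes at minute 38.
Stock cannot begin until mise en place (finishes minute 38). It runs from minute 38 to 38 + 60 = minute 98.
Sauce base cannot start until stock (finishes minute 98, plus 20-minute gap → minute 118); mise en place (finishes minute 38). The controlling bound is minute 118, so sauce base finishes at 118 + 65 = minute 183.
Protein sear waits on stock (finishes minute 98, plus 20-minute gap → minute 118); sauce base (finishes minute 183, plus 20-minute gap → minute 203). The latest of these is minute 203, which is the earliest protein sear can start.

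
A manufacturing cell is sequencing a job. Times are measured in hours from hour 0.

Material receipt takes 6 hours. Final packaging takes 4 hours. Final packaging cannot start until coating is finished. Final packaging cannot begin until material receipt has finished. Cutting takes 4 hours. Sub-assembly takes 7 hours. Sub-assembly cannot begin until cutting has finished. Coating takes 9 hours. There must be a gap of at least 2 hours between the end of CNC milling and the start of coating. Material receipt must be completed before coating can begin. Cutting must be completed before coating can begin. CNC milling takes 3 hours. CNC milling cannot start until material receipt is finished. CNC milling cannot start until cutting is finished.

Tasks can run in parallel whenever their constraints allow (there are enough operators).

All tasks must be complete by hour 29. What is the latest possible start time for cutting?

Final packaging has no dependents, so it just needs to finish by hour 29. Starting by 29 − 4 = hour 25 achieves that.
Since final packaging (must start by hour 25) depends on it, coating must finish by hour 25. Backing off its 9-hour duration gives a latest start of hour 16.
CNC milling must finish before coating (must start by hour 16, minus 2-hour gap → hour 14). With a 3-hour duration, CNC milling must start by 14 − 3 = hour 11.
To finish by hour 29, sub-assembly (duration 7) must start no later than hour 22.
Cutting must finish in time for CNC milling (must start by hour 11); coating (must start by hour 16); sub-assembly (must start by hour 22). The tightest is hour 11, so cutting must start by 11 − 4 = hour 7.

7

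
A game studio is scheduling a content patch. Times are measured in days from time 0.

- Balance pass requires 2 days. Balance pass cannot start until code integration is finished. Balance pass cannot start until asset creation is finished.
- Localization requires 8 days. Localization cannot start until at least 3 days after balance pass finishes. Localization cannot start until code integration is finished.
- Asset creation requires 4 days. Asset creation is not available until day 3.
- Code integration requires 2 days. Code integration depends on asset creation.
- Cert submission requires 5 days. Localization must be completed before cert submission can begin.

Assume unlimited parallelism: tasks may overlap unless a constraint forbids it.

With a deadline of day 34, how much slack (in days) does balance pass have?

7

Asset creation waits on its own release at day 3, so it starts at day 3 and finishes at 3 + 4 = day 7.
Code integration waits on asset creation (finishes day 7), so it starts at day 7 and finishes at 7 + 2 = day 9.
Balance pass has to wait for code integration (finishes day 9); asset creation (finishes day 7). The latest of these is day 9, so balance pass runs day 9 to 9 + 2 = day 11.

Working backward from the deadline:
Nothing follows cert submission; the deadline of day 34 is its only limit. It must start by 34 − 5 = day 29.
Localization must finish before cert submission (must start by day 29). With an 8-day duration, localization must start by 29 − 8 = day 21.
Balance pass has to be done before localization (must start by day 21, minus 3-day gap → day 18). That means finishing by day 18, i.e. starting by 18 − 2 = day 16.
So balance pass can start as early as day 9 and as late as day 16, giving 16 − 9 = 7 days of slack.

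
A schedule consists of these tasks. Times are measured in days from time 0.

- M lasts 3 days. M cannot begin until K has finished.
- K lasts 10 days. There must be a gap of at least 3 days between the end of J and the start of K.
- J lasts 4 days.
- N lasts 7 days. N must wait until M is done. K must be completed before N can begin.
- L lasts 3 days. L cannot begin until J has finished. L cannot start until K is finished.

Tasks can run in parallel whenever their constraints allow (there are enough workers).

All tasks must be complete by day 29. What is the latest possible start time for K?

9

Nothing follows L; the deadline of day 29 is its only limit. It must start by 29 − 3 = day 26.
N must finish by day 29; it takes 7 days, so it must start by 29 − 7 = day 22.
M has to be done before N (must start by day 22). That means finishing by day 22, i.e. starting by 22 − 3 = day 19.
K has several dependents: L (must start by day 26); M (must start by day 19); N (must start by day 22). The earliest of those limits is day 19, so K must start by 19 − 10 = day 9.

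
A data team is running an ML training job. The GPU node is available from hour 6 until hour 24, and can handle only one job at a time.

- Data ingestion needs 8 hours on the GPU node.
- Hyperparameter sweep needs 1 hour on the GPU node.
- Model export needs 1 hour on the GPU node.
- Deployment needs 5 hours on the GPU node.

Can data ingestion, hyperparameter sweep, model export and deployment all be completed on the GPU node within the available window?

The GPU node window is 24 − 6 = 18 hours.
Running back to back, the jobs need 8 + 1 + 1 + 5 = 15 hours on the GPU node.
Since 15 ≤ 18, they fit within the window.

Yes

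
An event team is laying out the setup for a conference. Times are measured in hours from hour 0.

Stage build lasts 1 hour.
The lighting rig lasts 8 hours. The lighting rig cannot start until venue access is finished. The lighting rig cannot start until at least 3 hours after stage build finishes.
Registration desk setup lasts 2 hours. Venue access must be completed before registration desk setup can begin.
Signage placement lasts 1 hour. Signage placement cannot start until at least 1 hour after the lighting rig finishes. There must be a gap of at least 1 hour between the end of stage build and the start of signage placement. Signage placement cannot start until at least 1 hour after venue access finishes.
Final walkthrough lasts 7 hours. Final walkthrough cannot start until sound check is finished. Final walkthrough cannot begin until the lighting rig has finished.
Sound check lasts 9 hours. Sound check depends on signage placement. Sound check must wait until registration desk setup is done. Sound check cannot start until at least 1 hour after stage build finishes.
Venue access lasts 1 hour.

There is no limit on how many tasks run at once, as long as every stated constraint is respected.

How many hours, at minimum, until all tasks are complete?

Stage build can start immediately at hour 0; it finishes at hour 1.
Venue access has no prerequisites, so it starts at hour 0 and finishes at hour 1.
Registration desk setup cannot begin until venue access (finishes hour 1). It runs from hour 1 to 1 + 2 = hour 3.
The lighting rig has to wait for venue access (finishes hour 1); stage build (finishes hour 1, plus 3-hour gap → hour 4). The latest of these is hour 4, so the lighting rig runs hour 4 to 4 + 8 = hour 12.
Signage placement needs all of the lighting rig (finishes hour 12, plus 1-hour gap → hour 13); stage build (finishes hour 1, plus 1-hour gap → hour 2); venue access (finishes hour 1, plus 1-hour gap → hour 2). That puts its earliest start at hour 13; it finishes at 13 + 1 = hour 14.
Sound check needs all of signage placement (finishes hour 14); registration desk setup (finishes hour 3); stage build (finishes hour 1, plus 1-hour gap → hour 2). That puts its earliest start at hour 14; it finishes at 14 + 9 = hour 23.
Final walkthrough has to wait for sound check (finishes hour 23); the lighting rig (finishes hour 12). The latest of these is hour 23, so final walkthrough runs hour 23 to 23 + 7 = hour 30.
All tasks are finished once the last one completes. Finish times: Venue access at 1, Stage build at 1, The lighting rig at 12, Registration desk setup at 3, Signage placement at 14, Sound check at 23, Final walkthrough at 30. The latest is hour 30.

30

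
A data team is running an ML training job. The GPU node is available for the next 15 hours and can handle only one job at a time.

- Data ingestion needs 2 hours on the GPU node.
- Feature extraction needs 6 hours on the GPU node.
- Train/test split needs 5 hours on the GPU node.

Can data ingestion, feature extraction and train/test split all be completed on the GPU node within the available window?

Running back to back, the jobs need 2 + 6 + 5 = 13 hours on the GPU node.
Since 13 ≤ 15, they fit within the window.

Yes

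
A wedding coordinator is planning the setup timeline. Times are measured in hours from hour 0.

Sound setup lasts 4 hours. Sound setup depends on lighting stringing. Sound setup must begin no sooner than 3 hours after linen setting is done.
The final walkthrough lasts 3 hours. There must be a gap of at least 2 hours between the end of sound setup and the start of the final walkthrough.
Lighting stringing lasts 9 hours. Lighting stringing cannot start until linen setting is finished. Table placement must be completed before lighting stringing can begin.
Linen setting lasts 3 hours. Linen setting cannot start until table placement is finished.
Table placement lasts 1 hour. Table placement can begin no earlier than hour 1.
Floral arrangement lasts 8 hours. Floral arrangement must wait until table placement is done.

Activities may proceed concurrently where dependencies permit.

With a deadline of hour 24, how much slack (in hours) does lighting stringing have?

1

After its own release at hour 1, table placement can start at hour 1 and finishes at hour 2.
Linen setting cannot begin until table placement (finishes hour 2). It runs from hour 2 to 2 + 3 = hour 5.
For lighting stringing: linen setting (finishes hour 5); table placement (finishes hour 2). Taking the maximum gives a start of hour 5, and it finishes at 5 + 9 = hour 14.

Working backward from the deadline:
To finish by hour 24, the final walkthrough (duration 3) must start no later than hour 21.
Sound setup must finish before the final walkthrough (must start by hour 21, minus 2-hour gap → hour 19). With a 4-hour duration, sound setup must start by 19 − 4 = hour 15.
Since sound setup (must start by hour 15) depends on it, lighting stringing must finish by hour 15. Backing off its 9-hour duration gives a latest start of hour 6.
So lighting stringing can start as early as hour 5 and as late as hour 6, giving 6 − 5 = 1 hour of slack.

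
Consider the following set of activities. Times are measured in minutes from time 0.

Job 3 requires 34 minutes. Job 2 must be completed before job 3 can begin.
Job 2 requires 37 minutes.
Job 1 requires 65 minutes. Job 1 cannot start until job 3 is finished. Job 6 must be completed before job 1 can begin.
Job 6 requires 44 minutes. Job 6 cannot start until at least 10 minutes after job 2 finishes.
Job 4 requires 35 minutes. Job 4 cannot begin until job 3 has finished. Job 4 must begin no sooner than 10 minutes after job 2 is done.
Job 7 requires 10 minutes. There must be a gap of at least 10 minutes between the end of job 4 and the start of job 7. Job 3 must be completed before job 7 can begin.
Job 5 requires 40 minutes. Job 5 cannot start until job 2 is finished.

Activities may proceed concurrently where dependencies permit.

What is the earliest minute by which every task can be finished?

156

Job 2 can start immediately at minute 0; it finishes at minute 37.
After job 2 (finishes minute 37, plus 10-minute gap → minute 47), job 6 can start at minute 47 and finishes at minute 91.
Job 5 cannot begin until job 2 (finishes minute 37). It runs from minute 37 to 37 + 40 = minute 77.
After job 2 (finishes minute 37), job 3 can start at minute 37 and finishes at minute 71.
Job 4 has to wait for job 3 (finishes minute 71); job 2 (finishes minute 37, plus 10-minute gap → minute 47). The latest of these is minute 71, so job 4 runs minute 71 to 71 + 35 = minute 106.
Job 7 cannot start until job 4 (finishes minute 106, plus 10-minute gap → minute 116); job 3 (finishes minute 71). The controlling bound is minute 116, so job 7 finishes at 116 + 10 = minute 126.
Job 1 cannot start until job 3 (finishes minute 71); job 6 (finishes minute 91). The controlling bound is minute 91, so job 1 finishes at 91 + 65 = minute 156.
All tasks are finished once the last one completes. Finish times: Job 1 at 156, Job 2 at 37, Job 3 at 71, Job 4 at 106, Job 5 at 77, Job 6 at 91, Job 7 at 126. The latest is minute 156.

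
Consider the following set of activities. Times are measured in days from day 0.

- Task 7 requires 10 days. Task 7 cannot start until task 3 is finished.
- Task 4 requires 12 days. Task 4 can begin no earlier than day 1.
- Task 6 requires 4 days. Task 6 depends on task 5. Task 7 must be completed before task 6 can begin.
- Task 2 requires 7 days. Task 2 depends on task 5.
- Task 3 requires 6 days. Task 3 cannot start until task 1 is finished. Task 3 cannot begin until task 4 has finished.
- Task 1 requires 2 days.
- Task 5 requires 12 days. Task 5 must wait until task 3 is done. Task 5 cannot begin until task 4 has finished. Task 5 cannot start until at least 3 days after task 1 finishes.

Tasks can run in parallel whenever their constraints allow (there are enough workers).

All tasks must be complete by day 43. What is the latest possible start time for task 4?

To finish by day 43, task 2 (duration 7) must start no later than day 36.
Task 6 must finish by day 43; it takes 4 days, so it must start by 43 − 4 = day 39.
Task 5 has several dependents: task 2 (must start by day 36); task 6 (must start by day 39). The earliest of those limits is day 36, so task 5 must start by 36 − 12 = day 24.
Task 7 has to be done before task 6 (must start by day 39). That means finishing by day 39, i.e. starting by 39 − 10 = day 29.
Task 3 must finish in time for task 5 (must start by day 24); task 7 (must start by day 29). The tightest is day 24, so task 3 must start by 24 − 6 = day 18.
Task 4 has several dependents: task 3 (must start by day 18); task 5 (must start by day 24). The earliest of those limits is day 18, so task 4 must start by 18 − 12 = day 6.

6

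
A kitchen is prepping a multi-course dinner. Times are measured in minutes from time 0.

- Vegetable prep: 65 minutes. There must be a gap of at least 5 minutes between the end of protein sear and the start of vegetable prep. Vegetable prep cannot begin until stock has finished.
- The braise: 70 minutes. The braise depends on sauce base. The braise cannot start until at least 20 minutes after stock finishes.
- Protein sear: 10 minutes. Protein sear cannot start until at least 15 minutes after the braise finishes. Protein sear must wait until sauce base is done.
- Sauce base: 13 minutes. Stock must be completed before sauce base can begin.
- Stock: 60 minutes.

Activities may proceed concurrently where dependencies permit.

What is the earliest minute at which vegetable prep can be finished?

245

Stock can start immediately at minute 0; it finishes at minute 60.
Sauce base waits on stock (finishes minute 60), so it starts at minute 60 and finishes at 60 + 13 = minute 73.
The braise needs all of sauce base (finishes minute 73); stock (finishes minute 60, plus 20-minute gap → minute 80). That puts its earliest start at minute 80; it finishes at 80 + 70 = minute 150.
Protein sear needs all of the braise (finishes minute 150, plus 15-minute gap → minute 165); sauce base (finishes minute 73). That puts its earliest start at minute 165; it finishes at 165 + 10 = minute 175.
Vegetable prep has to wait for protein sear (finishes minute 175, plus 5-minute gap → minute 180); stock (finishes minute 60). The latest of these is minute 180, so vegetable prep runs minute 180 to 180 + 65 = minute 245.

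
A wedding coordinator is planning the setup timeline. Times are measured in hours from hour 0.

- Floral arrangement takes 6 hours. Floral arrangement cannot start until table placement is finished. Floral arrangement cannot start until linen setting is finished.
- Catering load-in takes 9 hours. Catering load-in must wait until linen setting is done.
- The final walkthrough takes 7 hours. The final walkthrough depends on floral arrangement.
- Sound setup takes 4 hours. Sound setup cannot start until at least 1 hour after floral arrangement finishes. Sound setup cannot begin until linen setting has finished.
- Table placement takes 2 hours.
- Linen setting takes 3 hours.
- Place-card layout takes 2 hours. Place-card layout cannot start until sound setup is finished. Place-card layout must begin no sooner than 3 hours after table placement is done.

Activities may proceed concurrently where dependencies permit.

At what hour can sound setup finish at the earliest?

Linen setting can start immediately at hour 0; it finishes at hour 3.
Nothing blocks table placement, so it runs from hour 0 to hour 2.
Floral arrangement needs all of table placement (finishes hour 2); linen setting (finishes hour 3). That puts its earliest start at hour 3; it finishes at 3 + 6 = hour 9.
Sound setup cannot start until floral arrangement (finishes hour 9, plus 1-hour gap → hour 10); linen setting (finishes hour 3). The controlling bound is hour 10, so sound setup finishes at 10 + 4 = hour 14.

14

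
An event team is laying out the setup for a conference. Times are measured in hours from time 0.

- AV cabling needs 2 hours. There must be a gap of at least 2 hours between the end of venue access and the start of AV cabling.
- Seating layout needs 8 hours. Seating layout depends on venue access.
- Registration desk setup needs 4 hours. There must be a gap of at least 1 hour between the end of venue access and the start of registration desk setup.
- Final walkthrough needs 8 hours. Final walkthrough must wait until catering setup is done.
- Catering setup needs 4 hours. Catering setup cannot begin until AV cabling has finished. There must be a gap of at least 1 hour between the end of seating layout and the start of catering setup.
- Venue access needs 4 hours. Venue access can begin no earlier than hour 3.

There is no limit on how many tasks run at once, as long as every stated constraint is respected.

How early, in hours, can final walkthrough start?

20

Venue access waits on its own release at hour 3, so it starts at hour 3 and finishes at 3 + 4 = hour 7.
Seating layout cannot begin until venue access (finishes hour 7). It runs from hour 7 to 7 + 8 = hour 15.
AV cabling cannot begin until venue access (finishes hour 7, plus 2-hour gap → hour 9). It runs from hour 9 to 9 + 2 = hour 11.
Catering setup has to wait for AV cabling (finishes hour 11); seating layout (finishes hour 15, plus 1-hour gap → hour 16). The latest of these is hour 16, so catering setup runs hour 16 to 16 + 4 = hour 20.
Final walkthrough waits on catering setup (finishes hour 20), so the earliest it can start is hour 20.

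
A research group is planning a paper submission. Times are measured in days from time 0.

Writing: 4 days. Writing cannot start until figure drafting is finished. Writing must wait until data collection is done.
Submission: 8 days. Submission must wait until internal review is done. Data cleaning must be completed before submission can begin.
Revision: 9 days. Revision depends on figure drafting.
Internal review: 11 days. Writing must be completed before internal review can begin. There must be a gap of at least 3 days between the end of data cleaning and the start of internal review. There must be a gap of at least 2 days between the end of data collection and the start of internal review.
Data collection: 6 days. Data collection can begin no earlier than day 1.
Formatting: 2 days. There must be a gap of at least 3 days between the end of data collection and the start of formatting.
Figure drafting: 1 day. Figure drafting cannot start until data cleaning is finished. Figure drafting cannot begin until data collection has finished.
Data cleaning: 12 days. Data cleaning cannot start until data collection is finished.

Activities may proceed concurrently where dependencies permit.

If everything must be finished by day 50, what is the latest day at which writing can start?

27

Submission has no dependents, so it just needs to finish by day 50. Starting by 50 − 8 = day 42 achieves that.
Since submission (must start by day 42) depends on it, internal review must finish by day 42. Backing off its 11-day duration gives a latest start of day 31.
Writing has to be done before internal review (must start by day 31). That means finishing by day 31, i.e. starting by 31 − 4 = day 27.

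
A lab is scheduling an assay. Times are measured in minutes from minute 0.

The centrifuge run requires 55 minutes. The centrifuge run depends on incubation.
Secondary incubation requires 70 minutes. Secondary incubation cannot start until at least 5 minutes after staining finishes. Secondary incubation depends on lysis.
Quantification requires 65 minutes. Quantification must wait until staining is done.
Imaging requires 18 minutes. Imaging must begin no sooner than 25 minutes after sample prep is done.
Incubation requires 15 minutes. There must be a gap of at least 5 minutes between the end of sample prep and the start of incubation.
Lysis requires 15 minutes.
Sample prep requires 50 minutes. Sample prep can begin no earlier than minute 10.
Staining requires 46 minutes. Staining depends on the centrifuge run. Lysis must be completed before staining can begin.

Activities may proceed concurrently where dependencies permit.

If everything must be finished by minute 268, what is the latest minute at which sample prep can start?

22

Secondary incubation has no dependents, so it just needs to finish by minute 268. Starting by 268 − 70 = minute 198 achieves that.
To finish by minute 268, quantification (duration 65) must start no later than minute 203.
For staining: secondary incubation (must start by minute 198, minus 5-minute gap → minute 193); quantification (must start by minute 203). The most restrictive is minute 193; with a 46-minute duration, staining must start by minute 147.
The centrifuge run must finish before staining (must start by minute 147). With a 55-minute duration, the centrifuge run must start by 147 − 55 = minute 92.
Since the centrifuge run (must start by minute 92) depends on it, incubation must finish by minute 92. Backing off its 15-minute duration gives a latest start of minute 77.
To finish by minute 268, imaging (duration 18) must start no later than minute 250.
Sample prep feeds incubation (must start by minute 77, minus 5-minute gap → minute 72); imaging (must start by minute 250, minus 25-minute gap → minute 225). Taking the minimum, sample prep must finish by minute 72 and start by 72 − 50 = minute 22.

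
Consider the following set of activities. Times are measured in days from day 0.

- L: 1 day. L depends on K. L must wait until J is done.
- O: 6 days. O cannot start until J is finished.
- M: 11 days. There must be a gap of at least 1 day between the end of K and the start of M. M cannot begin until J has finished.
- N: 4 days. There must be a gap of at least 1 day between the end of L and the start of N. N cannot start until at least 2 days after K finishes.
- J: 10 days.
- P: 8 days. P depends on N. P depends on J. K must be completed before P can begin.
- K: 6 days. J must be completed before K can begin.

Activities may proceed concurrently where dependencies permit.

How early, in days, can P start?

22

J can start immediately at day 0; it finishes at day 10.
After J (finishes day 10), K can start at day 10 and finishes at day 16.
For L: K (finishes day 16); J (finishes day 10). Taking the maximum gives a start of day 16, and it finishes at 16 + 1 = day 17.
N needs all of L (finishes day 17, plus 1-day gap → day 18); K (finishes day 16, plus 2-day gap → day 18). That puts its earliest start at day 18; it finishes at 18 + 4 = day 22.
P waits on N (finishes day 22); J (finishes day 10); K (finishes day 16). The latest of these is day 22, which is the earliest P can start.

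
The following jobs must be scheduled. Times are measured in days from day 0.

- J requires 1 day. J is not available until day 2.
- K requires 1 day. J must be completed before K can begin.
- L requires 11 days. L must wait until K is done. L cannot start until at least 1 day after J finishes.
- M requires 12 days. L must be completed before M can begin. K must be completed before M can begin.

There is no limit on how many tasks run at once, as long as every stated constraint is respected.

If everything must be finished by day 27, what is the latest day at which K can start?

3

Nothing follows M; the deadline of day 27 is its only limit. It must start by 27 − 12 = day 15.
L must finish before M (must start by day 15). With an 11-day duration, L must start by 15 − 11 = day 4.
For K: L (must start by day 4); M (must start by day 15). The most restrictive is day 4; with a 1-day duration, K must start by day 3.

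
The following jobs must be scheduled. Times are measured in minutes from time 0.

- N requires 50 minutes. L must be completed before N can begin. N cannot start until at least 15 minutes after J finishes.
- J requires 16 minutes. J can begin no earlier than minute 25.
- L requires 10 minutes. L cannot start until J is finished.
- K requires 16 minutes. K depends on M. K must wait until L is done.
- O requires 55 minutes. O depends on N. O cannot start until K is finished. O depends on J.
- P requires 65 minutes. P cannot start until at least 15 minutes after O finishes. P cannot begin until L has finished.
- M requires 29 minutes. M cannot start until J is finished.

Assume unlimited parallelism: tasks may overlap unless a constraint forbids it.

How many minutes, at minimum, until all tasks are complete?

J cannot begin until its own release at minute 25. It runs from minute 25 to 25 + 16 = minute 41.
M waits on J (finishes minute 41), so it starts at minute 41 and finishes at 41 + 29 = minute 70.
After J (finishes minute 41), L can start at minute 41 and finishes at minute 51.
N cannot start until L (finishes minute 51); J (finishes minute 41, plus 15-minute gap → minute 56). The controlling bound is minute 56, so N finishes at 56 + 50 = minute 106.
K has to wait for M (finishes minute 70); L (finishes minute 51). The latest of these is minute 70, so K runs minute 70 to 70 + 16 = minute 86.
O needs all of N (finishes minute 106); K (finishes minute 86); J (finishes minute 41). That puts its earliest start at minute 106; it finishes at 106 + 55 = minute 161.
P needs all of O (finishes minute 161, plus 15-minute gap → minute 176); L (finishes minute 51). That puts its earliest start at minute 176; it finishes at 176 + 65 = minute 241.
All tasks are finished once the last one completes. Finish times: J at 41, K at 86, L at 51, M at 70, N at 106, O at 161, P at 241. The latest is minute 241.

241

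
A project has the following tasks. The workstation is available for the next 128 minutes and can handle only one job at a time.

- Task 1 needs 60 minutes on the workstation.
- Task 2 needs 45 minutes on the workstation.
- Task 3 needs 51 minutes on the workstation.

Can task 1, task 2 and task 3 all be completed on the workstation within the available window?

No

Running back to back, the jobs need 60 + 45 + 51 = 156 minutes on the workstation.
Since 156 > 128, they cannot all fit.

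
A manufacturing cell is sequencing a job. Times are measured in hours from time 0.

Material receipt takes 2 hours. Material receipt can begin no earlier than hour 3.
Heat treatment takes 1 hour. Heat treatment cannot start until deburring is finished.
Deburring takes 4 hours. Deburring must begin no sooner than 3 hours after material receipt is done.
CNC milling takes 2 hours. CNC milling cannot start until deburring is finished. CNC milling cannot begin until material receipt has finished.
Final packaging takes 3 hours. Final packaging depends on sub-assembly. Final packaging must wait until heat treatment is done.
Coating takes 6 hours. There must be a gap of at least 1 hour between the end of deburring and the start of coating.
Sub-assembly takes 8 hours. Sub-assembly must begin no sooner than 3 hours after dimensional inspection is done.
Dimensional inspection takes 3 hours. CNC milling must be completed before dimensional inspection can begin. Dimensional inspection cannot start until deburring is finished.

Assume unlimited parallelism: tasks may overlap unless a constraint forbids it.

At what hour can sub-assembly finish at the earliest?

28

After its own release at hour 3, material receipt can start at hour 3 and finishes at hour 5.
After material receipt (finishes hour 5, plus 3-hour gap → hour 8), deburring can start at hour 8 and finishes at hour 12.
For CNC milling: deburring (finishes hour 12); material receipt (finishes hour 5). Taking the maximum gives a start of hour 12, and it finishes at 12 + 2 = hour 14.
Dimensional inspection cannot start until CNC milling (finishes hour 14); deburring (finishes hour 12). The controlling bound is hour 14, so dimensional inspection finishes at 14 + 3 = hour 17.
After dimensional inspection (finishes hour 17, plus 3-hour gap → hour 20), sub-assembly can start at hour 20 and finishes at hour 28.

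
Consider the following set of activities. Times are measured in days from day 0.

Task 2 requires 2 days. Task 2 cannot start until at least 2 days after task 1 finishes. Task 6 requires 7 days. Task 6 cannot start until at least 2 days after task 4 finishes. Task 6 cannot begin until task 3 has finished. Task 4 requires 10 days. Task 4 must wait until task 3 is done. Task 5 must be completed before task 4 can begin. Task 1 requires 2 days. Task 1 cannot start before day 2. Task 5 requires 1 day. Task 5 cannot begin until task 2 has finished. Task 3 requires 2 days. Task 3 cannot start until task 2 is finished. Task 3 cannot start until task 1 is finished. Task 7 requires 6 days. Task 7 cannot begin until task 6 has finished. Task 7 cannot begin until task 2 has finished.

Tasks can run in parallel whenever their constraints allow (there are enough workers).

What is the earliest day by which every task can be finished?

35

Task 1 waits on its own release at day 2, so it starts at day 2 and finishes at 2 + 2 = day 4.
After task 1 (finishes day 4, plus 2-day gap → day 6), task 2 can start at day 6 and finishes at day 8.
Task 5 cannot begin until task 2 (finishes day 8). It runs from day 8 to 8 + 1 = day 9.
For task 3: task 2 (finishes day 8); task 1 (finishes day 4). Taking the maximum gives a start of day 8, and it finishes at 8 + 2 = day 10.
Task 4 cannot start until task 3 (finishes day 10); task 5 (finishes day 9). The controlling bound is day 10, so task 4 finishes at 10 + 10 = day 20.
Task 6 needs all of task 4 (finishes day 20, plus 2-day gap → day 22); task 3 (finishes day 10). That puts its earliest start at day 22; it finishes at 22 + 7 = day 29.
Task 7 needs all of task 6 (finishes day 29); task 2 (finishes day 8). That puts its earliest start at day 29; it finishes at 29 + 6 = day 35.
All tasks are finished once the last one completes. Finish times: Task 1 at 4, Task 2 at 8, Task 3 at 10, Task 4 at 20, Task 5 at 9, Task 6 at 29, Task 7 at 35. The latest is day 35.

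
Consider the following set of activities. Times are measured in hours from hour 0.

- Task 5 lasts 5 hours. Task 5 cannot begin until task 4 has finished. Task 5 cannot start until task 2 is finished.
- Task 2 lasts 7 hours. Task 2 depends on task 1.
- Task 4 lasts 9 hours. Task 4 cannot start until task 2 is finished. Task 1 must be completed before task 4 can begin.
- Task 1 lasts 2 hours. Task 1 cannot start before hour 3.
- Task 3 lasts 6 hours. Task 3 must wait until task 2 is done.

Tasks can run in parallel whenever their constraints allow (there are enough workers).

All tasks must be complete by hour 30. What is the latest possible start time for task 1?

Nothing follows task 3; the deadline of hour 30 is its only limit. It must start by 30 − 6 = hour 24.
Nothing follows task 5; the deadline of hour 30 is its only limit. It must start by 30 − 5 = hour 25.
Since task 5 (must start by hour 25) depends on it, task 4 must finish by hour 25. Backing off its 9-hour duration gives a latest start of hour 16.
Task 2 feeds task 3 (must start by hour 24); task 4 (must start by hour 16); task 5 (must start by hour 25). Taking the minimum, task 2 must finish by hour 16 and start by 16 − 7 = hour 9.
Task 1 has several dependents: task 2 (must start by hour 9); task 4 (must start by hour 16). The earliest of those limits is hour 9, so task 1 must start by 9 − 2 = hour 7.

7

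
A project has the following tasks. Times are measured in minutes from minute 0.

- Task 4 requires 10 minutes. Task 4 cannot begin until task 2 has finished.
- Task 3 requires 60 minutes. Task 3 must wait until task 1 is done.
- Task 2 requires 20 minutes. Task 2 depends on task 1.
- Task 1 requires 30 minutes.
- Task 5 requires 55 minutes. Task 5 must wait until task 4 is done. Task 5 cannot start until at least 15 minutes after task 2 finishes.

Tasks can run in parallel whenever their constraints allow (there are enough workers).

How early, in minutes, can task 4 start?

50

Task 1 has no prerequisites, so it starts at minute 0 and finishes at minute 30.
After task 1 (finishes minute 30), task 2 can start at minute 30 and finishes at minute 50.
Task 4 waits on task 2 (finishes minute 50), so the earliest it can start is minute 50.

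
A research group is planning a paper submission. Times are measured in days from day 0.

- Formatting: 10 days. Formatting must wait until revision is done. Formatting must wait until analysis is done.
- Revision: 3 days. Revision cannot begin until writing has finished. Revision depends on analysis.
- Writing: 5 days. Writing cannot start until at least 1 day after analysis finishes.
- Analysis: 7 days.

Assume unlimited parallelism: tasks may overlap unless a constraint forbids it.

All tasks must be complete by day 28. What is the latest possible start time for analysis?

2

To finish by day 28, formatting (duration 10) must start no later than day 18.
Since formatting (must start by day 18) depends on it, revision must finish by day 18. Backing off its 3-day duration gives a latest start of day 15.
Writing must finish before revision (must start by day 15). With a 5-day duration, writing must start by 15 − 5 = day 10.
Analysis has several dependents: writing (must start by day 10, minus 1-day gap → day 9); revision (must start by day 15); formatting (must start by day 18). The earliest of those limits is day 9, so analysis must start by 9 − 7 = day 2.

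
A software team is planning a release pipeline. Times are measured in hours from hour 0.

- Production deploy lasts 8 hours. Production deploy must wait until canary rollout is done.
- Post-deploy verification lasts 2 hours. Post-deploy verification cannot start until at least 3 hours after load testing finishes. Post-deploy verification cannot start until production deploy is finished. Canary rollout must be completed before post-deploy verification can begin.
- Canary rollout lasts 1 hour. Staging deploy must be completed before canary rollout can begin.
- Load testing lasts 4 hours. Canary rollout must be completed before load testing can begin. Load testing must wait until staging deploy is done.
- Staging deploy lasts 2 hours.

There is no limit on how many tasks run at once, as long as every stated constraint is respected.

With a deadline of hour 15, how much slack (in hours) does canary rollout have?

2

Staging deploy can start immediately at hour 0; it finishes at hour 2.
Canary rollout cannot begin until staging deploy (finishes hour 2). It runs from hour 2 to 2 + 1 = hour 3.

Working backward from the deadline:
To finish by hour 15, post-deploy verification (duration 2) must start no later than hour 13.
Load testing must finish before post-deploy verification (must start by hour 13, minus 3-hour gap → hour 10). With a 4-hour duration, load testing must start by 10 − 4 = hour 6.
Production deploy must finish before post-deploy verification (must start by hour 13). With an 8-hour duration, production deploy must start by 13 − 8 = hour 5.
For canary rollout: load testing (must start by hour 6); production deploy (must start by hour 5); post-deploy verification (must start by hour 13). The most restrictive is hour 5; with a 1-hour duration, canary rollout must start by hour 4.
So canary rollout can start as early as hour 2 and as late as hour 4, giving 4 − 2 = 2 hours of slack.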